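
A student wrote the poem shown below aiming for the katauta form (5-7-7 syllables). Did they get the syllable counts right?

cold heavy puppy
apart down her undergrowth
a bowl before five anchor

Yes

Line 1: "cold heavy puppy": 1+2+2 = 5 ✓
Line 2: "apart down her undergrowth": 2+1+1+3 = 7 ✓
Line 3: "a bowl before five anchor": 1+1+2+1+2 = 7 ✓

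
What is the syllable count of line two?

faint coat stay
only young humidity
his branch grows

7

Line two: "only young humidity": 2+1+4 = 7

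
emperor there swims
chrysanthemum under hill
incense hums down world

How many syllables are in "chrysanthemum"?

4

"chrysanthemum" has 4 syllables.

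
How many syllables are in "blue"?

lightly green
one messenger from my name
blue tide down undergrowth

1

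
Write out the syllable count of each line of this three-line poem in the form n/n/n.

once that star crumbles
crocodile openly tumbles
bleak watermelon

5/8/5

Line 1: "once that star crumbles": 1+1+1+2 = 5
Line 2: "crocodile openly tumbles": 3+3+2 = 8
Line 3: "bleak watermelon": 1+4 = 5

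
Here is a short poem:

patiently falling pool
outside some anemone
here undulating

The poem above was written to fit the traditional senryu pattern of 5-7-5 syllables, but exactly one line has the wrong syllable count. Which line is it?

The first line

Line 1: "patiently falling pool": 3+2+1 = 6 (expected 5)
Line 2: "outside some anemone": 2+1+4 = 7 ✓
Line 3: "here undulating": 1+4 = 5 ✓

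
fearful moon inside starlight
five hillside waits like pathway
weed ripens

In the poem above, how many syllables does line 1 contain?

7

Line 1: fearful(2) + moon(1) + inside(2) + starlight(2) = 7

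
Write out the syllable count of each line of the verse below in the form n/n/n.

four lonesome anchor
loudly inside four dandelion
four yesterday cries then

Line 1: four(1) + lonesome(2) + anchor(2) = 5
Line 2: loudly(2) + inside(2) + four(1) + dandelion(4) = 9
Line 3: four(1) + yesterday(3) + cries(1) + then(1) = 6

5/9/6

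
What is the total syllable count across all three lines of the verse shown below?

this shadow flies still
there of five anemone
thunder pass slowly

Line 1: "this shadow flies still": 1+2+1+1 = 5
Line 2: "there of five anemone": 1+1+1+4 = 7
Line 3: "thunder pass slowly": 2+1+2 = 5
Total: 5 + 7 + 5 = 17

17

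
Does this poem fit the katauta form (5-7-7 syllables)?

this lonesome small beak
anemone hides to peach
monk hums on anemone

Yes

Line 1: this (1), lonesome (2), small (1), beak (1) → 5 ✓
Line 2: anemone (4), hides (1), to (1), peach (1) → 7 ✓
Line 3: monk (1), hums (1), on (1), anemone (4) → 7 ✓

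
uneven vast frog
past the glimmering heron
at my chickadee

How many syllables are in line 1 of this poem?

5

Line 1: uneven (3), vast (1), frog (1) → 5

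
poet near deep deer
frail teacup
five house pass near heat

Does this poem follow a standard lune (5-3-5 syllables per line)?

Line 1: "poet near deep deer": 2+1+1+1 = 5 ✓
Line 2: "frail teacup": 1+2 = 3 ✓
Line 3: "five house pass near heat": 1+1+1+1+1 = 5 ✓

Yes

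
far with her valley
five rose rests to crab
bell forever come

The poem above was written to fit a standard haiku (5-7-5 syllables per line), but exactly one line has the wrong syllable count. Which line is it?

Line 2

Line 1: "far with her valley": 1+1+1+2 = 5 ✓
Line 2: "five rose rests to crab": 1+1+1+1+1 = 5 (expected 7)
Line 3: "bell forever come": 1+3+1 = 5 ✓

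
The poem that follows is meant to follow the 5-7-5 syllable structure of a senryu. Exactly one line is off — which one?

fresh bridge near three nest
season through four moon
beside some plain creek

Line 1: fresh(1) + bridge(1) + near(1) + three(1) + nest(1) = 5 ✓
Line 2: season(2) + through(1) + four(1) + moon(1) = 5 (expected 7)
Line 3: beside(2) + some(1) + plain(1) + creek(1) = 5 ✓

The second line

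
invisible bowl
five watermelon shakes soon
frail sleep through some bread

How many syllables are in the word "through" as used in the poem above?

1

"through" has 1 syllable.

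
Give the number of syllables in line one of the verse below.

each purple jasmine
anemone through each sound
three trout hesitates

5

Line one: "each purple jasmine": 1+2+2 = 5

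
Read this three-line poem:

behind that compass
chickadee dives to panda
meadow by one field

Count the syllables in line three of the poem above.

5

Line three: "meadow by one field": 2+1+1+1 = 5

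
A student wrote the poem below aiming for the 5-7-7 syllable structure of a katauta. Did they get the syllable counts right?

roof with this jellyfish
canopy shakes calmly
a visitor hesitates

No

Line 1: roof(1) + with(1) + this(1) + jellyfish(3) = 6 (expected 5)
Line 2: canopy(3) + shakes(1) + calmly(2) = 6 (expected 7)
Line 3: a(1) + visitor(3) + hesitates(3) = 7 ✓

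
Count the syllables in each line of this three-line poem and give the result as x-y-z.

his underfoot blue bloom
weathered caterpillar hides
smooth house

Line 1: his(1) + underfoot(3) + blue(1) + bloom(1) = 6
Line 2: weathered(2) + caterpillar(4) + hides(1) = 7
Line 3: smooth(1) + house(1) = 2

6-7-2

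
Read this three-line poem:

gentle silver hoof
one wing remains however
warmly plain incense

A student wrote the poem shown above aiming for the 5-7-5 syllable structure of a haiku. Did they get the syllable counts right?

Yes

Line 1: gentle (2), silver (2), hoof (1) → 5 ✓
Line 2: one (1), wing (1), remains (2), however (3) → 7 ✓
Line 3: warmly (2), plain (1), incense (2) → 5 ✓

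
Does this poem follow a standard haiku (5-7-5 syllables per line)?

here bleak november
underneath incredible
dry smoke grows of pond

Yes

Line 1: "here bleak november": 1+1+3 = 5 ✓
Line 2: "underneath incredible": 3+4 = 7 ✓
Line 3: "dry smoke grows of pond": 1+1+1+1+1 = 5 ✓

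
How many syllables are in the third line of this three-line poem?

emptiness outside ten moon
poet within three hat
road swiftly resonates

The third line: road(1) + swiftly(2) + resonates(3) = 6

6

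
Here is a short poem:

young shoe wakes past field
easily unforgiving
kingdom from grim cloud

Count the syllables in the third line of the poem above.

The third line: kingdom (2), from (1), grim (1), cloud (1) → 5

5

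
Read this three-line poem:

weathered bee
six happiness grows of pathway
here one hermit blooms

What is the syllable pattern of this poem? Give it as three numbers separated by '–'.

3–8–5

Line 1: weathered (2), bee (1) → 3
Line 2: six (1), happiness (3), grows (1), of (1), pathway (2) → 8
Line 3: here (1), one (1), hermit (2), blooms (1) → 5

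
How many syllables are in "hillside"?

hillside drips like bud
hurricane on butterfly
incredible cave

2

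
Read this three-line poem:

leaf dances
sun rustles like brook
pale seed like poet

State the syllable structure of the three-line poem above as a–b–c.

3–5–5

Line 1: leaf (1), dances (2) → 3
Line 2: sun (1), rustles (2), like (1), brook (1) → 5
Line 3: pale (1), seed (1), like (1), poet (2) → 5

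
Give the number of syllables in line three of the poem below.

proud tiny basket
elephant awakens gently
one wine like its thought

Line three: "one wine like its thought": 1+1+1+1+1 = 5

5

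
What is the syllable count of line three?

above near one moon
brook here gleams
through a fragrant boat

Line three: through (1), a (1), fragrant (2), boat (1) → 5

5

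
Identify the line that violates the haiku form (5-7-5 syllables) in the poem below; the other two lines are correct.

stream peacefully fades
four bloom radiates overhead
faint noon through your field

Line 2

Line 1: stream(1) + peacefully(3) + fades(1) = 5 ✓
Line 2: four(1) + bloom(1) + radiates(3) + overhead(3) = 8 (expected 7)
Line 3: faint(1) + noon(1) + through(1) + your(1) + field(1) = 5 ✓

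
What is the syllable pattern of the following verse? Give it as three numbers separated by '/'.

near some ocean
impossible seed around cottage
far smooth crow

Line 1: "near some ocean": 1+1+2 = 4
Line 2: "impossible seed around cottage": 4+1+2+2 = 9
Line 3: "far smooth crow": 1+1+1 = 3

4/9/3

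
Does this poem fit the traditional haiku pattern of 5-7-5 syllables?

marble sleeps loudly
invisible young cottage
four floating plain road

Line 1: marble(2) + sleeps(1) + loudly(2) = 5 ✓
Line 2: invisible(4) + young(1) + cottage(2) = 7 ✓
Line 3: four(1) + floating(2) + plain(1) + road(1) = 5 ✓

Yes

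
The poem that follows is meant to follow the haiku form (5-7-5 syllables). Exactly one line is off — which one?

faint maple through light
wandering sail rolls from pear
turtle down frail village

Line 1: faint (1), maple (2), through (1), light (1) → 5 ✓
Line 2: wandering (3), sail (1), rolls (1), from (1), pear (1) → 7 ✓
Line 3: turtle (2), down (1), frail (1), village (2) → 6 (expected 5)

The third line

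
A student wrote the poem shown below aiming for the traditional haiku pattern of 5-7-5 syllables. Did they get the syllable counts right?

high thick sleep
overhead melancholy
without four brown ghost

No

Line 1: high(1) + thick(1) + sleep(1) = 3 (expected 5)
Line 2: overhead(3) + melancholy(4) = 7 ✓
Line 3: without(2) + four(1) + brown(1) + ghost(1) = 5 ✓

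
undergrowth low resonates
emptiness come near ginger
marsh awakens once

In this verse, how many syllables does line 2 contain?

Line 2: "emptiness come near ginger": 3+1+1+2 = 7

7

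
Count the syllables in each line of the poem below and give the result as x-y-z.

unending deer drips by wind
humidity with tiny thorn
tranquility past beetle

Line 1: unending (3), deer (1), drips (1), by (1), wind (1) → 7
Line 2: humidity (4), with (1), tiny (2), thorn (1) → 8
Line 3: tranquility (4), past (1), beetle (2) → 7

7-8-7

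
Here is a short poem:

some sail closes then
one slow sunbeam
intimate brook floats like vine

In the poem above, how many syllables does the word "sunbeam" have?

2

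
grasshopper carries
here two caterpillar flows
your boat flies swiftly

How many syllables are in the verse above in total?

17

Line 1: grasshopper(3) + carries(2) = 5
Line 2: here(1) + two(1) + caterpillar(4) + flows(1) = 7
Line 3: your(1) + boat(1) + flies(1) + swiftly(2) = 5
Total: 5 + 7 + 5 = 17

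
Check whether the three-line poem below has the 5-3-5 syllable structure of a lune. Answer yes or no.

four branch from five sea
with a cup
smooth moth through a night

Yes

Line 1: four(1) + branch(1) + from(1) + five(1) + sea(1) = 5 ✓
Line 2: with(1) + a(1) + cup(1) = 3 ✓
Line 3: smooth(1) + moth(1) + through(1) + a(1) + night(1) = 5 ✓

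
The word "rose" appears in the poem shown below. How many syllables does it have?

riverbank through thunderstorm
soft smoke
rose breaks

1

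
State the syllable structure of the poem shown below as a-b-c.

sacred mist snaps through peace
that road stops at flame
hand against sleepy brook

Line 1: "sacred mist snaps through peace": 2+1+1+1+1 = 6
Line 2: "that road stops at flame": 1+1+1+1+1 = 5
Line 3: "hand against sleepy brook": 1+2+2+1 = 6

6-5-6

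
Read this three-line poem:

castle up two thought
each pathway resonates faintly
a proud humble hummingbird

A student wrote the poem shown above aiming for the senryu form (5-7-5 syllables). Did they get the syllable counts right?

No

Line 1: castle (2), up (1), two (1), thought (1) → 5 ✓
Line 2: each (1), pathway (2), resonates (3), faintly (2) → 8 (expected 7)
Line 3: a (1), proud (1), humble (2), hummingbird (3) → 7 (expected 5)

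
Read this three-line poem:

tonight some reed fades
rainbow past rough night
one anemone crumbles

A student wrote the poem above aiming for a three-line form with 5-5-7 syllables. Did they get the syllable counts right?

Yes

Line 1: "tonight some reed fades": 2+1+1+1 = 5 ✓
Line 2: "rainbow past rough night": 2+1+1+1 = 5 ✓
Line 3: "one anemone crumbles": 1+4+2 = 7 ✓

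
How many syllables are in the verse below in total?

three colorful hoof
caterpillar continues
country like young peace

17

Line 1: three(1) + colorful(3) + hoof(1) = 5
Line 2: caterpillar(4) + continues(3) = 7
Line 3: country(2) + like(1) + young(1) + peace(1) = 5
Total: 5 + 7 + 5 = 17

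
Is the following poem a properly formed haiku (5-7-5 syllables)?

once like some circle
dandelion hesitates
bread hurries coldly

Yes

Line 1: once(1) + like(1) + some(1) + circle(2) = 5 ✓
Line 2: dandelion(4) + hesitates(3) = 7 ✓
Line 3: bread(1) + hurries(2) + coldly(2) = 5 ✓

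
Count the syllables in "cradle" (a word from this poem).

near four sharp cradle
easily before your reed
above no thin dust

2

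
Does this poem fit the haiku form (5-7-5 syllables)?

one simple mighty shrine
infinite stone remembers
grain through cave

Line 1: one (1), simple (2), mighty (2), shrine (1) → 6 (expected 5)
Line 2: infinite (3), stone (1), remembers (3) → 7 ✓
Line 3: grain (1), through (1), cave (1) → 3 (expected 5)

No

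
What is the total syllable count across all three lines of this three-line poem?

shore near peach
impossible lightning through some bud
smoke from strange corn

16

Line 1: "shore near peach": 1+1+1 = 3
Line 2: "impossible lightning through some bud": 4+2+1+1+1 = 9
Line 3: "smoke from strange corn": 1+1+1+1 = 4
Total: 3 + 9 + 4 = 16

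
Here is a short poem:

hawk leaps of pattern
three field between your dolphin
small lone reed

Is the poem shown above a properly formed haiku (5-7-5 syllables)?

Line 1: "hawk leaps of pattern": 1+1+1+2 = 5 ✓
Line 2: "three field between your dolphin": 1+1+2+1+2 = 7 ✓
Line 3: "small lone reed": 1+1+1 = 3 (expected 5)

No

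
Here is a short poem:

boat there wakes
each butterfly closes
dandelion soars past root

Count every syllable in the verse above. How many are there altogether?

16

Line 1: boat(1) + there(1) + wakes(1) = 3
Line 2: each(1) + butterfly(3) + closes(2) = 6
Line 3: dandelion(4) + soars(1) + past(1) + root(1) = 7
Total: 3 + 6 + 7 = 16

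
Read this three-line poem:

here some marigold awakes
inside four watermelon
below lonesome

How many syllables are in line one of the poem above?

7

Line one: here(1) + some(1) + marigold(3) + awakes(2) = 7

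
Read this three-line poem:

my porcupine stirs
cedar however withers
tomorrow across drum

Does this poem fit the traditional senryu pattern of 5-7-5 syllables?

No

Line 1: "my porcupine stirs": 1+3+1 = 5 ✓
Line 2: "cedar however withers": 2+3+2 = 7 ✓
Line 3: "tomorrow across drum": 3+2+1 = 6 (expected 5)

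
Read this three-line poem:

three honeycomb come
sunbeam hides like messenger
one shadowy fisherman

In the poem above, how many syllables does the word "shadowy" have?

3

"shadowy" has 3 syllables.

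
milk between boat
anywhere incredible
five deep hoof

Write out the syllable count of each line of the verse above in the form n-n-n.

4-7-3

Line 1: milk(1) + between(2) + boat(1) = 4
Line 2: anywhere(3) + incredible(4) = 7
Line 3: five(1) + deep(1) + hoof(1) = 3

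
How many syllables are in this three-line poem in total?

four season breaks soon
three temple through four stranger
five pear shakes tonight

Line 1: four(1) + season(2) + breaks(1) + soon(1) = 5
Line 2: three(1) + temple(2) + through(1) + four(1) + stranger(2) = 7
Line 3: five(1) + pear(1) + shakes(1) + tonight(2) = 5
Total: 5 + 7 + 5 = 17

17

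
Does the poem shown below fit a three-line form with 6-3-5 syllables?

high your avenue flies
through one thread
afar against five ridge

Line 1: high (1), your (1), avenue (3), flies (1) → 6 ✓
Line 2: through (1), one (1), thread (1) → 3 ✓
Line 3: afar (2), against (2), five (1), ridge (1) → 6 (expected 5)

No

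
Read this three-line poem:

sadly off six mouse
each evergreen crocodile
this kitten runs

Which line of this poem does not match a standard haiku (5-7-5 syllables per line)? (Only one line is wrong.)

The third line

Line 1: "sadly off six mouse": 2+1+1+1 = 5 ✓
Line 2: "each evergreen crocodile": 1+3+3 = 7 ✓
Line 3: "this kitten runs": 1+2+1 = 4 (expected 5)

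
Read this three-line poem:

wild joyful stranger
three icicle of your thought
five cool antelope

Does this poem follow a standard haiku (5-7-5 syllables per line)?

Yes

Line 1: wild (1), joyful (2), stranger (2) → 5 ✓
Line 2: three (1), icicle (3), of (1), your (1), thought (1) → 7 ✓
Line 3: five (1), cool (1), antelope (3) → 5 ✓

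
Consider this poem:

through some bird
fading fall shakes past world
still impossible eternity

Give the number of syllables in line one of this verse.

Line one: through(1) + some(1) + bird(1) = 3

3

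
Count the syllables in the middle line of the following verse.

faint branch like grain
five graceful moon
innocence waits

4

The middle line: five (1), graceful (2), moon (1) → 4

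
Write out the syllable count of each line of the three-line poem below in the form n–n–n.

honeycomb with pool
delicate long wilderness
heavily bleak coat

Line 1: honeycomb(3) + with(1) + pool(1) = 5
Line 2: delicate(3) + long(1) + wilderness(3) = 7
Line 3: heavily(3) + bleak(1) + coat(1) = 5

5–7–5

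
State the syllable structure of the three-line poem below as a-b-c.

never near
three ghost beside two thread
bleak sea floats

3-6-3

Line 1: never (2), near (1) → 3
Line 2: three (1), ghost (1), beside (2), two (1), thread (1) → 6
Line 3: bleak (1), sea (1), floats (1) → 3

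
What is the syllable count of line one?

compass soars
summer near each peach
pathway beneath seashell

3

Line one: "compass soars": 2+1 = 3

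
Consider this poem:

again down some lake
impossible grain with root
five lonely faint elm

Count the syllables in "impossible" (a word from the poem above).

4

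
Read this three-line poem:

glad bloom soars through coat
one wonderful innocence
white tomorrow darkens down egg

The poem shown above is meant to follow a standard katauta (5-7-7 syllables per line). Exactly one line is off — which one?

Line 1: "glad bloom soars through coat": 1+1+1+1+1 = 5 ✓
Line 2: "one wonderful innocence": 1+3+3 = 7 ✓
Line 3: "white tomorrow darkens down egg": 1+3+2+1+1 = 8 (expected 7)

The third line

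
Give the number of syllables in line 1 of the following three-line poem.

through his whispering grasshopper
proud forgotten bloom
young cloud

8

Line 1: "through his whispering grasshopper": 1+1+3+3 = 8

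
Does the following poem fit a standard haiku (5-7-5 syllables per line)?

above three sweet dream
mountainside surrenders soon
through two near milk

No

Line 1: above (2), three (1), sweet (1), dream (1) → 5 ✓
Line 2: mountainside (3), surrenders (3), soon (1) → 7 ✓
Line 3: through (1), two (1), near (1), milk (1) → 4 (expected 5)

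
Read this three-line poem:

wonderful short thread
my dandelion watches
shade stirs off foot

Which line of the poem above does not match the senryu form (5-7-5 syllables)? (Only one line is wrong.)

Line 3

Line 1: "wonderful short thread": 3+1+1 = 5 ✓
Line 2: "my dandelion watches": 1+4+2 = 7 ✓
Line 3: "shade stirs off foot": 1+1+1+1 = 4 (expected 5)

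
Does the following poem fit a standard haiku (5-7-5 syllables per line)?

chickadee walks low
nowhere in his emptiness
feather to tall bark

Line 1: chickadee (3), walks (1), low (1) → 5 ✓
Line 2: nowhere (2), in (1), his (1), emptiness (3) → 7 ✓
Line 3: feather (2), to (1), tall (1), bark (1) → 5 ✓

Yes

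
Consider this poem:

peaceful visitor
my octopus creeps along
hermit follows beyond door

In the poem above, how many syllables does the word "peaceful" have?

2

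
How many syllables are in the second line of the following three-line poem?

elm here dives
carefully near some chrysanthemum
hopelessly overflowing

The second line: carefully(3) + near(1) + some(1) + chrysanthemum(4) = 9

9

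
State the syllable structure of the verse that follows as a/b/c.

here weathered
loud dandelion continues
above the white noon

3/8/5

Line 1: here(1) + weathered(2) = 3
Line 2: loud(1) + dandelion(4) + continues(3) = 8
Line 3: above(2) + the(1) + white(1) + noon(1) = 5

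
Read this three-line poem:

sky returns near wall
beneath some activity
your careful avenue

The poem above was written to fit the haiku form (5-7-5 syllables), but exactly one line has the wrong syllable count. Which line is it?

Line 1: sky (1), returns (2), near (1), wall (1) → 5 ✓
Line 2: beneath (2), some (1), activity (4) → 7 ✓
Line 3: your (1), careful (2), avenue (3) → 6 (expected 5)

The third line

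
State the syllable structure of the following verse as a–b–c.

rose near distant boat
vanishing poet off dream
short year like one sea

5–7–5

Line 1: "rose near distant boat": 1+1+2+1 = 5
Line 2: "vanishing poet off dream": 3+2+1+1 = 7
Line 3: "short year like one sea": 1+1+1+1+1 = 5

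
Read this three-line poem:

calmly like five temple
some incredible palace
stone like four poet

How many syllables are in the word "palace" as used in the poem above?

"palace" has 2 syllables.

2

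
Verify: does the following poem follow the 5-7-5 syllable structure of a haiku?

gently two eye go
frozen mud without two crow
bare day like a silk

Yes

Line 1: "gently two eye go": 2+1+1+1 = 5 ✓
Line 2: "frozen mud without two crow": 2+1+2+1+1 = 7 ✓
Line 3: "bare day like a silk": 1+1+1+1+1 = 5 ✓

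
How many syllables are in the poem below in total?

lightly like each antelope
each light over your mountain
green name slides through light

Line 1: "lightly like each antelope": 2+1+1+3 = 7
Line 2: "each light over your mountain": 1+1+2+1+2 = 7
Line 3: "green name slides through light": 1+1+1+1+1 = 5
Total: 7 + 7 + 5 = 19

19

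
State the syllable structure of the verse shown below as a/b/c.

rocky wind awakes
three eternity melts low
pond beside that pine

Line 1: rocky (2), wind (1), awakes (2) → 5
Line 2: three (1), eternity (4), melts (1), low (1) → 7
Line 3: pond (1), beside (2), that (1), pine (1) → 5

5/7/5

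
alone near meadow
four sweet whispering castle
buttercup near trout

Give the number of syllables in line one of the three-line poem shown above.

Line one: alone (2), near (1), meadow (2) → 5

5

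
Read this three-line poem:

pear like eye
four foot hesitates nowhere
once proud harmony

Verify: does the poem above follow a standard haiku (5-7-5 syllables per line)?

Line 1: "pear like eye": 1+1+1 = 3 (expected 5)
Line 2: "four foot hesitates nowhere": 1+1+3+2 = 7 ✓
Line 3: "once proud harmony": 1+1+3 = 5 ✓

No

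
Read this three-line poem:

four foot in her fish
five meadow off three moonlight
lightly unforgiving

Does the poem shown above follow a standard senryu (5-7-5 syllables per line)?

No

Line 1: four(1) + foot(1) + in(1) + her(1) + fish(1) = 5 ✓
Line 2: five(1) + meadow(2) + off(1) + three(1) + moonlight(2) = 7 ✓
Line 3: lightly(2) + unforgiving(4) = 6 (expected 5)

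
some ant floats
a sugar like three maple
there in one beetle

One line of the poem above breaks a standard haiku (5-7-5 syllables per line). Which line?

Line 1

Line 1: "some ant floats": 1+1+1 = 3 (expected 5)
Line 2: "a sugar like three maple": 1+2+1+1+2 = 7 ✓
Line 3: "there in one beetle": 1+1+1+2 = 5 ✓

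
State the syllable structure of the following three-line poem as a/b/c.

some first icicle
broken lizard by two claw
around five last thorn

Line 1: some(1) + first(1) + icicle(3) = 5
Line 2: broken(2) + lizard(2) + by(1) + two(1) + claw(1) = 7
Line 3: around(2) + five(1) + last(1) + thorn(1) = 5

5/7/5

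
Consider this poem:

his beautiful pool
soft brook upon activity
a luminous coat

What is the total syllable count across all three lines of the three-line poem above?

Line 1: "his beautiful pool": 1+3+1 = 5
Line 2: "soft brook upon activity": 1+1+2+4 = 8
Line 3: "a luminous coat": 1+3+1 = 5
Total: 5 + 8 + 5 = 18

18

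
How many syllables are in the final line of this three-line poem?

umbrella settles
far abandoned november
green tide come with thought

5

The final line: green(1) + tide(1) + come(1) + with(1) + thought(1) = 5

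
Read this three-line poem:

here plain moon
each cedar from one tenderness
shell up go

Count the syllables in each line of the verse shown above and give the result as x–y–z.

3–8–3

Line 1: "here plain moon": 1+1+1 = 3
Line 2: "each cedar from one tenderness": 1+2+1+1+3 = 8
Line 3: "shell up go": 1+1+1 = 3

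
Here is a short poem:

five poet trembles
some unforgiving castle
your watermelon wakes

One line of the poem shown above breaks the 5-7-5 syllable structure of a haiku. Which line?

Line 1: "five poet trembles": 1+2+2 = 5 ✓
Line 2: "some unforgiving castle": 1+4+2 = 7 ✓
Line 3: "your watermelon wakes": 1+4+1 = 6 (expected 5)

Line 3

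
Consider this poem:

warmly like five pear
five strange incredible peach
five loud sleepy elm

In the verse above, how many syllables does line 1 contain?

5

Line 1: "warmly like five pear": 2+1+1+1 = 5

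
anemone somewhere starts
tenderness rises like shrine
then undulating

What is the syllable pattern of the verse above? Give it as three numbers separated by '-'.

7-7-5

Line 1: anemone (4), somewhere (2), starts (1) → 7
Line 2: tenderness (3), rises (2), like (1), shrine (1) → 7
Line 3: then (1), undulating (4) → 5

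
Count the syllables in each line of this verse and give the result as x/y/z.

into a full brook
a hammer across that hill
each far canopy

5/7/5

Line 1: into (2), a (1), full (1), brook (1) → 5
Line 2: a (1), hammer (2), across (2), that (1), hill (1) → 7
Line 3: each (1), far (1), canopy (3) → 5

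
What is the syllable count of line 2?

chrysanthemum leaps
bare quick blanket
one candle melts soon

4

Line 2: "bare quick blanket": 1+1+2 = 4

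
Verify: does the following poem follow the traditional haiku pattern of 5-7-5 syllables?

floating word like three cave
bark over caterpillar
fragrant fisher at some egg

No

Line 1: "floating word like three cave": 2+1+1+1+1 = 6 (expected 5)
Line 2: "bark over caterpillar": 1+2+4 = 7 ✓
Line 3: "fragrant fisher at some egg": 2+2+1+1+1 = 7 (expected 5)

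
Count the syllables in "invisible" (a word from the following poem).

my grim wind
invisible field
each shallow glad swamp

4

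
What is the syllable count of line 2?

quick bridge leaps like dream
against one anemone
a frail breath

7

Line 2: against (2), one (1), anemone (4) → 7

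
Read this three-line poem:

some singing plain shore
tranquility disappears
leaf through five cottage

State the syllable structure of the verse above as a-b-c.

Line 1: "some singing plain shore": 1+2+1+1 = 5
Line 2: "tranquility disappears": 4+3 = 7
Line 3: "leaf through five cottage": 1+1+1+2 = 5

5-7-5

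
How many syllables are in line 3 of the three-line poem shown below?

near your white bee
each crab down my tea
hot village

3

Line 3: hot(1) + village(2) = 3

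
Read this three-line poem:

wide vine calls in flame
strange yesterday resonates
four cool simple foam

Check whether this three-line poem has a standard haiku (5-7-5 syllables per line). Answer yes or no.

Line 1: wide (1), vine (1), calls (1), in (1), flame (1) → 5 ✓
Line 2: strange (1), yesterday (3), resonates (3) → 7 ✓
Line 3: four (1), cool (1), simple (2), foam (1) → 5 ✓

Yes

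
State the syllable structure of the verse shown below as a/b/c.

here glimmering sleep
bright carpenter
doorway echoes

5/4/4

Line 1: here (1), glimmering (3), sleep (1) → 5
Line 2: bright (1), carpenter (3) → 4
Line 3: doorway (2), echoes (2) → 4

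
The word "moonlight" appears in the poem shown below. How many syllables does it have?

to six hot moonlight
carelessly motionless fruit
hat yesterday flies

2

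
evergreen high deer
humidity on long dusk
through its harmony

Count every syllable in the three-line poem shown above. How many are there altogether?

Line 1: evergreen(3) + high(1) + deer(1) = 5
Line 2: humidity(4) + on(1) + long(1) + dusk(1) = 7
Line 3: through(1) + its(1) + harmony(3) = 5
Total: 5 + 7 + 5 = 17

17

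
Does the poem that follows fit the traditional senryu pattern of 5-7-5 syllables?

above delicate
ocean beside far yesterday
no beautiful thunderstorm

No

Line 1: above (2), delicate (3) → 5 ✓
Line 2: ocean (2), beside (2), far (1), yesterday (3) → 8 (expected 7)
Line 3: no (1), beautiful (3), thunderstorm (3) → 7 (expected 5)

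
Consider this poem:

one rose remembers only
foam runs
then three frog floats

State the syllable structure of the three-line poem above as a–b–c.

Line 1: one(1) + rose(1) + remembers(3) + only(2) = 7
Line 2: foam(1) + runs(1) = 2
Line 3: then(1) + three(1) + frog(1) + floats(1) = 4

7–2–4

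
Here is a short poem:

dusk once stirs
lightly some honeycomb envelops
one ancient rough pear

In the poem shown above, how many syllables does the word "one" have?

1

"one" has 1 syllable.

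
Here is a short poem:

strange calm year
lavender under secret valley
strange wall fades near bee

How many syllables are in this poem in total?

17

Line 1: strange(1) + calm(1) + year(1) = 3
Line 2: lavender(3) + under(2) + secret(2) + valley(2) = 9
Line 3: strange(1) + wall(1) + fades(1) + near(1) + bee(1) = 5
Total: 3 + 9 + 5 = 17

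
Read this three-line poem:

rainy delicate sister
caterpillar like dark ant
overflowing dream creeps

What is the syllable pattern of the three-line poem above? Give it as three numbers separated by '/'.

7/7/6

Line 1: rainy(2) + delicate(3) + sister(2) = 7
Line 2: caterpillar(4) + like(1) + dark(1) + ant(1) = 7
Line 3: overflowing(4) + dream(1) + creeps(1) = 6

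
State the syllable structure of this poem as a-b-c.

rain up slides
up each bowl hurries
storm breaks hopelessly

3-5-5

Line 1: "rain up slides": 1+1+1 = 3
Line 2: "up each bowl hurries": 1+1+1+2 = 5
Line 3: "storm breaks hopelessly": 1+1+3 = 5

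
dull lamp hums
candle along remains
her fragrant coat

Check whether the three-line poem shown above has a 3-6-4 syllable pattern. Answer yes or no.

Yes

Line 1: dull (1), lamp (1), hums (1) → 3 ✓
Line 2: candle (2), along (2), remains (2) → 6 ✓
Line 3: her (1), fragrant (2), coat (1) → 4 ✓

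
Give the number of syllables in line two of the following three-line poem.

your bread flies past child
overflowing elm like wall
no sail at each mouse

7

Line two: "overflowing elm like wall": 4+1+1+1 = 7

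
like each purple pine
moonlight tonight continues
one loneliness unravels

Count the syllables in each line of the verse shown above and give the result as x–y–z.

Line 1: like (1), each (1), purple (2), pine (1) → 5
Line 2: moonlight (2), tonight (2), continues (3) → 7
Line 3: one (1), loneliness (3), unravels (3) → 7

5–7–7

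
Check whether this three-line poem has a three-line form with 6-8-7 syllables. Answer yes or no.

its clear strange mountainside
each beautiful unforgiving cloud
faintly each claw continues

Line 1: its(1) + clear(1) + strange(1) + mountainside(3) = 6 ✓
Line 2: each(1) + beautiful(3) + unforgiving(4) + cloud(1) = 9 (expected 8)
Line 3: faintly(2) + each(1) + claw(1) + continues(3) = 7 ✓

No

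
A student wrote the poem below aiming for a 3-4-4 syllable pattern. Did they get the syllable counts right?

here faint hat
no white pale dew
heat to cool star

Line 1: here (1), faint (1), hat (1) → 3 ✓
Line 2: no (1), white (1), pale (1), dew (1) → 4 ✓
Line 3: heat (1), to (1), cool (1), star (1) → 4 ✓

Yes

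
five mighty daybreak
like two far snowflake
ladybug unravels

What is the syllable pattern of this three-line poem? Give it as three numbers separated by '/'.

Line 1: five (1), mighty (2), daybreak (2) → 5
Line 2: like (1), two (1), far (1), snowflake (2) → 5
Line 3: ladybug (3), unravels (3) → 6

5/5/6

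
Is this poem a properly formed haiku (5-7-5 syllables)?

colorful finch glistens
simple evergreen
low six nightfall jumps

Line 1: "colorful finch glistens": 3+1+2 = 6 (expected 5)
Line 2: "simple evergreen": 2+3 = 5 (expected 7)
Line 3: "low six nightfall jumps": 1+1+2+1 = 5 ✓

No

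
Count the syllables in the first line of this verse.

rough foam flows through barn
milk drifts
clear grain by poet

5

The first line: rough(1) + foam(1) + flows(1) + through(1) + barn(1) = 5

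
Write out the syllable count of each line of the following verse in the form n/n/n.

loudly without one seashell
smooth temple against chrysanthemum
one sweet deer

7/9/3

Line 1: loudly(2) + without(2) + one(1) + seashell(2) = 7
Line 2: smooth(1) + temple(2) + against(2) + chrysanthemum(4) = 9
Line 3: one(1) + sweet(1) + deer(1) = 3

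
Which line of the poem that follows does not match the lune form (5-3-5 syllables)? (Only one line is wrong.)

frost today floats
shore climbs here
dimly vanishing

Line 1: frost(1) + today(2) + floats(1) = 4 (expected 5)
Line 2: shore(1) + climbs(1) + here(1) = 3 ✓
Line 3: dimly(2) + vanishing(3) = 5 ✓

The first line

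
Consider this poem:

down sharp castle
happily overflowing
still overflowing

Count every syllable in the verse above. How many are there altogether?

Line 1: "down sharp castle": 1+1+2 = 4
Line 2: "happily overflowing": 3+4 = 7
Line 3: "still overflowing": 1+4 = 5
Total: 4 + 7 + 5 = 16

16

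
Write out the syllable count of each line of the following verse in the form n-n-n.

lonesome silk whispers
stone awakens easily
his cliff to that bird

Line 1: lonesome(2) + silk(1) + whispers(2) = 5
Line 2: stone(1) + awakens(3) + easily(3) = 7
Line 3: his(1) + cliff(1) + to(1) + that(1) + bird(1) = 5

5-7-5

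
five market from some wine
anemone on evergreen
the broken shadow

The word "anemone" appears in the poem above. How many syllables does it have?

4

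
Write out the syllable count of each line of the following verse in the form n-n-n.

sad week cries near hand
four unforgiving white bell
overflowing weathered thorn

Line 1: "sad week cries near hand": 1+1+1+1+1 = 5
Line 2: "four unforgiving white bell": 1+4+1+1 = 7
Line 3: "overflowing weathered thorn": 4+2+1 = 7

5-7-7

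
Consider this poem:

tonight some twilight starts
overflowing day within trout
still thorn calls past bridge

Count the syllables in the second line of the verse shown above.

The second line: overflowing (4), day (1), within (2), trout (1) → 8

8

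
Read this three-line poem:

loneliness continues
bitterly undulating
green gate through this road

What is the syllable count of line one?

Line one: loneliness(3) + continues(3) = 6

6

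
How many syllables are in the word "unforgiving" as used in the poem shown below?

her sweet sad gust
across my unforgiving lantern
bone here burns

4

"unforgiving" has 4 syllables.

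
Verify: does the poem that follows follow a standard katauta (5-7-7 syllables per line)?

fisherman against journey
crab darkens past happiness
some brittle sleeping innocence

Line 1: fisherman(3) + against(2) + journey(2) = 7 (expected 5)
Line 2: crab(1) + darkens(2) + past(1) + happiness(3) = 7 ✓
Line 3: some(1) + brittle(2) + sleeping(2) + innocence(3) = 8 (expected 7)

No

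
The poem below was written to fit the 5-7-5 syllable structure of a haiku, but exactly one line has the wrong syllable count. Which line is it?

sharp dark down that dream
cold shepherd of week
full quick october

Line 1: sharp(1) + dark(1) + down(1) + that(1) + dream(1) = 5 ✓
Line 2: cold(1) + shepherd(2) + of(1) + week(1) = 5 (expected 7)
Line 3: full(1) + quick(1) + october(3) = 5 ✓

The second line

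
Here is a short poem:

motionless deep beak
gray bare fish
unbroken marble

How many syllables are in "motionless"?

"motionless" has 3 syllables.

3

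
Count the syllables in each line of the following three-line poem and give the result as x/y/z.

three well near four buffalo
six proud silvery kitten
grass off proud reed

7/7/4

Line 1: three(1) + well(1) + near(1) + four(1) + buffalo(3) = 7
Line 2: six(1) + proud(1) + silvery(3) + kitten(2) = 7
Line 3: grass(1) + off(1) + proud(1) + reed(1) = 4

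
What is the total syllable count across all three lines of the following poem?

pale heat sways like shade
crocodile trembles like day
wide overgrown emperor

19

Line 1: pale(1) + heat(1) + sways(1) + like(1) + shade(1) = 5
Line 2: crocodile(3) + trembles(2) + like(1) + day(1) = 7
Line 3: wide(1) + overgrown(3) + emperor(3) = 7
Total: 5 + 7 + 7 = 19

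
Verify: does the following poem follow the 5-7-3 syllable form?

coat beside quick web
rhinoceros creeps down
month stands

No

Line 1: coat (1), beside (2), quick (1), web (1) → 5 ✓
Line 2: rhinoceros (4), creeps (1), down (1) → 6 (expected 7)
Line 3: month (1), stands (1) → 2 (expected 3)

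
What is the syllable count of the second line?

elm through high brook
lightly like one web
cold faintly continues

The second line: lightly(2) + like(1) + one(1) + web(1) = 5

5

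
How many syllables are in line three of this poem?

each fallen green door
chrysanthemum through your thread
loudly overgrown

5

Line three: loudly (2), overgrown (3) → 5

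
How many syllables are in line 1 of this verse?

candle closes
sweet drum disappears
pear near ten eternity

Line 1: "candle closes": 2+2 = 4

4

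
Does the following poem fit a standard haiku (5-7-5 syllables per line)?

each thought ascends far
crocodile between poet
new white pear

No

Line 1: each(1) + thought(1) + ascends(2) + far(1) = 5 ✓
Line 2: crocodile(3) + between(2) + poet(2) = 7 ✓
Line 3: new(1) + white(1) + pear(1) = 3 (expected 5)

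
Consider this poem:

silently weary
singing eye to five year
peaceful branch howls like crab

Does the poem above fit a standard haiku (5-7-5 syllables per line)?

No

Line 1: silently(3) + weary(2) = 5 ✓
Line 2: singing(2) + eye(1) + to(1) + five(1) + year(1) = 6 (expected 7)
Line 3: peaceful(2) + branch(1) + howls(1) + like(1) + crab(1) = 6 (expected 5)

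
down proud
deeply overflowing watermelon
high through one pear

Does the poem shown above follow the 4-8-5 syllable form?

No

Line 1: down(1) + proud(1) = 2 (expected 4)
Line 2: deeply(2) + overflowing(4) + watermelon(4) = 10 (expected 8)
Line 3: high(1) + through(1) + one(1) + pear(1) = 4 (expected 5)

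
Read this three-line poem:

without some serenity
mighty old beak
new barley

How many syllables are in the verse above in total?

Line 1: without (2), some (1), serenity (4) → 7
Line 2: mighty (2), old (1), beak (1) → 4
Line 3: new (1), barley (2) → 3
Total: 7 + 4 + 3 = 14

14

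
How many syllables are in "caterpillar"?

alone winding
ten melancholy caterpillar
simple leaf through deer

"caterpillar" has 4 syllables.

4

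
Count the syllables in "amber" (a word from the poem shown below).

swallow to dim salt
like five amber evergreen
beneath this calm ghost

2

"amber" has 2 syllables.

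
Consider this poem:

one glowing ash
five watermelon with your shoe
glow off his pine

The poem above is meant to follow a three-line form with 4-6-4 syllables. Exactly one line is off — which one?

Line 1: one (1), glowing (2), ash (1) → 4 ✓
Line 2: five (1), watermelon (4), with (1), your (1), shoe (1) → 8 (expected 6)
Line 3: glow (1), off (1), his (1), pine (1) → 4 ✓

Line 2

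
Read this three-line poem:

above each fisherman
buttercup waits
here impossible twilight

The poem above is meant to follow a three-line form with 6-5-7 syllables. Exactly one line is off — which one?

Line 1: "above each fisherman": 2+1+3 = 6 ✓
Line 2: "buttercup waits": 3+1 = 4 (expected 5)
Line 3: "here impossible twilight": 1+4+2 = 7 ✓

Line 2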